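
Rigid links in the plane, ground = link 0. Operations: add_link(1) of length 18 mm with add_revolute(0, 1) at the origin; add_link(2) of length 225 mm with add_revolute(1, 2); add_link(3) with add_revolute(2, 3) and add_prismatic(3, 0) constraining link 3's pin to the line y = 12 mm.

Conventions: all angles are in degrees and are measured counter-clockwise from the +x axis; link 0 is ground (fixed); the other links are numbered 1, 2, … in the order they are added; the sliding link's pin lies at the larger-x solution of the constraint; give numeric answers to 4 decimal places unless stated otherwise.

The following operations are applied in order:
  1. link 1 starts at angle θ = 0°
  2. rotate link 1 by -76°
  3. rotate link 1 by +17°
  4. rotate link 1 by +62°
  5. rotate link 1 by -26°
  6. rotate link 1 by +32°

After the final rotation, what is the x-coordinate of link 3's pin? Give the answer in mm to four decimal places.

geometry: r = 18 mm, L = 225 mm, e = 12 mm; θ starts at 0°
rotate link 1 by -76°: θ ← 0° -76° = -76°
rotate link 1 by +17°: θ ← -76° +17° = -59°
rotate link 1 by +62°: θ ← -59° +62° = 3°
rotate link 1 by -26°: θ ← 3° -26° = -23°
rotate link 1 by +32°: θ ← -23° +32° = 9°
crank pin P = (r cos θ, r sin θ) = (17.778390, 2.815820)
h = r sin θ − e = 2.815820 − 12 = -9.184180
x = r cos θ + √(L² − h²) = 17.778390 + 224.812479 = 242.590869

242.5909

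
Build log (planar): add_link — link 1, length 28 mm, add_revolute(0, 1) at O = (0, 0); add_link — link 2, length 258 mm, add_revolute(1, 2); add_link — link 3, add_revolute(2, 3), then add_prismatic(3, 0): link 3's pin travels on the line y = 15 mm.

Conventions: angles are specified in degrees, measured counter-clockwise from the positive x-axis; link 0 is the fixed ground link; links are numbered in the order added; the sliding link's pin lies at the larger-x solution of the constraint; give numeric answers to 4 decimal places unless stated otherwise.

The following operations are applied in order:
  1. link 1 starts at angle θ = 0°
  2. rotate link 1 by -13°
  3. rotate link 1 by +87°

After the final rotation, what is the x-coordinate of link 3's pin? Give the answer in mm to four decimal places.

geometry: r = 28 mm, L = 258 mm, e = 15 mm; θ starts at 0°
rotate link 1 by -13°: θ ← 0° -13° = -13°
rotate link 1 by +87°: θ ← -13° +87° = 74°
crank pin P = (r cos θ, r sin θ) = (7.717846, 26.915327)
h = r sin θ − e = 26.915327 − 15 = 11.915327
x = r cos θ + √(L² − h²) = 7.717846 + 257.724708 = 265.442554

265.4426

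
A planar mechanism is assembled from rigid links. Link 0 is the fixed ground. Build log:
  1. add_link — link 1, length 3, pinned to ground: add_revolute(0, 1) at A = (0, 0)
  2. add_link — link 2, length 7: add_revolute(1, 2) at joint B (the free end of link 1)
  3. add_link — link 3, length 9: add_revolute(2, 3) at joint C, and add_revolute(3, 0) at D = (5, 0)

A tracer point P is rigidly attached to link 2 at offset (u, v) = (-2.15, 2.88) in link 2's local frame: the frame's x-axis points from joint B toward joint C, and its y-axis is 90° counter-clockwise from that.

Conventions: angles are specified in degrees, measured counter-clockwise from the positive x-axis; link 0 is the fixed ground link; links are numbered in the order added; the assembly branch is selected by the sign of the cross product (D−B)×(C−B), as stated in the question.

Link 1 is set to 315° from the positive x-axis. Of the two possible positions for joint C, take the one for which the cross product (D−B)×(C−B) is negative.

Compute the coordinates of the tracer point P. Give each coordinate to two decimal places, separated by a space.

A=(0,0), D=(5.00,0)
B = A + 3.00·(cos315°, sin315°) = (2.1213, -2.1213)
|BD| = 3.5759
circle(B,7.00) ∩ circle(D,9.00): a=-2.6865, h=6.4639
  candidates: C₊=(-3.8760,1.4886) cross=23.114; C₋=(3.7932,-8.9187) cross=-23.114
  branch - wants cross < 0 → take C=(3.7932,-8.9187) (cross=-23.114)
ex = (C−B)/|BC| = (0.2388,-0.9711); ey = (0.9711,0.2388)
P = B + -2.15·ex + 2.88·ey = (4.4045,0.6543)

4.40 0.65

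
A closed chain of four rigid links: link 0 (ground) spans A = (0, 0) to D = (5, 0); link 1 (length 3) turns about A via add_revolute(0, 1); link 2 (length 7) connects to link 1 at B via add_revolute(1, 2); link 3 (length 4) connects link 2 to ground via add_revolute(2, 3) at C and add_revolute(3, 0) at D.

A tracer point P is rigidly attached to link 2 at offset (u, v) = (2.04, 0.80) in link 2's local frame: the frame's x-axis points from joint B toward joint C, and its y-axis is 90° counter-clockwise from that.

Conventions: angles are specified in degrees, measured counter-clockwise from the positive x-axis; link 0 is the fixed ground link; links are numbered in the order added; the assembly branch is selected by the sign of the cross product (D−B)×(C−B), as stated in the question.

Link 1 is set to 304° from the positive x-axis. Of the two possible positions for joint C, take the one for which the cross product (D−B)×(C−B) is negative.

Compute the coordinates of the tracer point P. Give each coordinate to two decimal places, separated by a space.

A=(0,0), D=(5.00,0)
B = A + 3.00·(cos304°, sin304°) = (1.6776, -2.4871)
|BD| = 4.1502
circle(B,7.00) ∩ circle(D,4.00): a=6.0508, h=3.5196
  candidates: C₊=(4.4123,3.9566) cross=14.607; C₋=(8.6307,-1.6786) cross=-14.607
  branch - wants cross < 0 → take C=(8.6307,-1.6786) (cross=-14.607)
ex = (C−B)/|BC| = (0.9933,0.1155); ey = (-0.1155,0.9933)
P = B + 2.04·ex + 0.80·ey = (3.6115,-1.4569)

3.61 -1.46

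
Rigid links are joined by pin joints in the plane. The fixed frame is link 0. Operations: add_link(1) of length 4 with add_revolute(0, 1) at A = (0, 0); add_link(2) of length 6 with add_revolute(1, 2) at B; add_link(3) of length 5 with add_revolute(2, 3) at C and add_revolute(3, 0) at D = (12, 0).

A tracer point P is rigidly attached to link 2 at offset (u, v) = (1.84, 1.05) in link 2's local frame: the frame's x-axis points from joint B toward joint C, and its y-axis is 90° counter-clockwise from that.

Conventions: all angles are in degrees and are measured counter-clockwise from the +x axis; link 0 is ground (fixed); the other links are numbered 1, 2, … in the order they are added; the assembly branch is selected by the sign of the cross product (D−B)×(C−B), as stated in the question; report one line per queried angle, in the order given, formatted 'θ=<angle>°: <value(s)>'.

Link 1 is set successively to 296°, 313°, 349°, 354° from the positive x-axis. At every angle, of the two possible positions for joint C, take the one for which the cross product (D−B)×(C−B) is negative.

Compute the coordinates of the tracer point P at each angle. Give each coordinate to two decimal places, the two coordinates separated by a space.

A=(0,0), D=(12.00,0)
θ=296°: B = A + 4.00·(cos296°, sin296°) = (1.7535, -3.5952)
θ=296°: |BD| = 10.8589
θ=296°: circle(B,6.00) ∩ circle(D,5.00): a=5.9360, h=0.8743
θ=296°:   candidates: C₊=(7.0652,-0.8049) cross=9.494; C₋=(7.6441,-2.4549) cross=-9.494
θ=296°:   branch - wants cross < 0 → take C=(7.6441,-2.4549) (cross=-9.494)
θ=296°: ex = (C−B)/|BC| = (0.9818,0.1901); ey = (-0.1901,0.9818)
θ=296°: P = B + 1.84·ex + 1.05·ey = (3.3604,-2.2146)
θ=313°: B = A + 4.00·(cos313°, sin313°) = (2.7280, -2.9254)
θ=313°: |BD| = 9.7226
θ=313°: circle(B,6.00) ∩ circle(D,5.00): a=5.4270, h=2.5589
θ=313°:   candidates: C₊=(7.1335,1.1478) cross=24.879; C₋=(8.6734,-3.7328) cross=-24.879
θ=313°:   branch - wants cross < 0 → take C=(8.6734,-3.7328) (cross=-24.879)
θ=313°: ex = (C−B)/|BC| = (0.9909,-0.1346); ey = (0.1346,0.9909)
θ=313°: P = B + 1.84·ex + 1.05·ey = (4.6926,-2.1326)
θ=349°: B = A + 4.00·(cos349°, sin349°) = (3.9265, -0.7632)
θ=349°: |BD| = 8.1095
θ=349°: circle(B,6.00) ∩ circle(D,5.00): a=4.7330, h=3.6877
θ=349°:   candidates: C₊=(8.2914,3.3535) cross=29.905; C₋=(8.9855,-3.9891) cross=-29.905
θ=349°:   branch - wants cross < 0 → take C=(8.9855,-3.9891) (cross=-29.905)
θ=349°: ex = (C−B)/|BC| = (0.8432,-0.5376); ey = (0.5376,0.8432)
θ=349°: P = B + 1.84·ex + 1.05·ey = (6.0425,-0.8672)
θ=354°: B = A + 4.00·(cos354°, sin354°) = (3.9781, -0.4181)
θ=354°: |BD| = 8.0328
θ=354°: circle(B,6.00) ∩ circle(D,5.00): a=4.7011, h=3.7282
θ=354°:   candidates: C₊=(8.4788,3.5498) cross=29.948; C₋=(8.8669,-3.8966) cross=-29.948
θ=354°:   branch - wants cross < 0 → take C=(8.8669,-3.8966) (cross=-29.948)
θ=354°: ex = (C−B)/|BC| = (0.8148,-0.5797); ey = (0.5797,0.8148)
θ=354°: P = B + 1.84·ex + 1.05·ey = (6.0860,-0.6293)

θ=296°: 3.36 -2.21
θ=313°: 4.69 -2.13
θ=349°: 6.04 -0.87
θ=354°: 6.09 -0.63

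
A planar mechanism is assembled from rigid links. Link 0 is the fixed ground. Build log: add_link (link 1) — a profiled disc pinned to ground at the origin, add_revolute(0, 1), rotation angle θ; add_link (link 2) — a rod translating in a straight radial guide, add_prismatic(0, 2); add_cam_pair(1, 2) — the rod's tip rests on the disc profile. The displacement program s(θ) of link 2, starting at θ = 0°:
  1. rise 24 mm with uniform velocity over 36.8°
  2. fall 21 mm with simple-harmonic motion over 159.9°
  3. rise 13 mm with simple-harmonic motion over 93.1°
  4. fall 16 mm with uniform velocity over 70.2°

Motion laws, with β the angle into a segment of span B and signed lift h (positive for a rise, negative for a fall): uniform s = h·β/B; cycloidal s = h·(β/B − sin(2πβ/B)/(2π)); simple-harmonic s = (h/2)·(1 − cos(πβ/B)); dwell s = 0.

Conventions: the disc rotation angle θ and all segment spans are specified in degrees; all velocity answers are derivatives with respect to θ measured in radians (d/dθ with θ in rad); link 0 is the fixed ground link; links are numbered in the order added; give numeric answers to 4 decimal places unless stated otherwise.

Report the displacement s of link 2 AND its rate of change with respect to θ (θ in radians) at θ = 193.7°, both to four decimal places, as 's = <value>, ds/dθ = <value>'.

seg 1 [0°–36.8°] uniform, h=24: full span → s += 24 → s = 24.0000
seg 2 [36.8°–196.7°] simple-harmonic, h=-21: θ=193.7° here. β=156.9, B=159.9. -21/2·(1 − cos(π·0.9812)) = -20.9818 → s = 3.0182
velocity in seg [36.8°–196.7°] (simple-harmonic), θ in radians: β = 156.9° = 2.7384 rad, B = 159.9° = 2.7908 rad; ds/dθ = (πh/(2B)) sin(πβ/B) = (π·(-21)/(2·2.7908)) sin(π·0.9812) = -0.696281 mm/rad

s = 3.0182, ds/dθ = -0.6963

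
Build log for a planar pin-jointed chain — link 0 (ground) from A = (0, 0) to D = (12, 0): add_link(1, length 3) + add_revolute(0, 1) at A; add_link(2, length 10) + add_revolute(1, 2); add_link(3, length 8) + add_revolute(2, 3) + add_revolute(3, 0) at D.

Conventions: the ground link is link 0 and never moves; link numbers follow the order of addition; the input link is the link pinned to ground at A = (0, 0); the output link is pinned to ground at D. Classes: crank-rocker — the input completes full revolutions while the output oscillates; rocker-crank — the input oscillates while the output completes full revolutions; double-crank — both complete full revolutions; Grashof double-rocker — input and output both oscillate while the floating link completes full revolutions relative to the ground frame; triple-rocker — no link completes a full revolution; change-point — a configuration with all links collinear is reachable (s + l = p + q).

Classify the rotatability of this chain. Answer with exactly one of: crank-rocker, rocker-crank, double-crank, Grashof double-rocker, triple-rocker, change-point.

lengths: ground=12, input=3, coupler=10, output=8
sorted: s=3 (shortest), l=12 (longest), p+q=18
s + l = 15 vs p + q = 18
s + l < p + q (Grashof) with shortest = input link → crank-rocker

crank-rocker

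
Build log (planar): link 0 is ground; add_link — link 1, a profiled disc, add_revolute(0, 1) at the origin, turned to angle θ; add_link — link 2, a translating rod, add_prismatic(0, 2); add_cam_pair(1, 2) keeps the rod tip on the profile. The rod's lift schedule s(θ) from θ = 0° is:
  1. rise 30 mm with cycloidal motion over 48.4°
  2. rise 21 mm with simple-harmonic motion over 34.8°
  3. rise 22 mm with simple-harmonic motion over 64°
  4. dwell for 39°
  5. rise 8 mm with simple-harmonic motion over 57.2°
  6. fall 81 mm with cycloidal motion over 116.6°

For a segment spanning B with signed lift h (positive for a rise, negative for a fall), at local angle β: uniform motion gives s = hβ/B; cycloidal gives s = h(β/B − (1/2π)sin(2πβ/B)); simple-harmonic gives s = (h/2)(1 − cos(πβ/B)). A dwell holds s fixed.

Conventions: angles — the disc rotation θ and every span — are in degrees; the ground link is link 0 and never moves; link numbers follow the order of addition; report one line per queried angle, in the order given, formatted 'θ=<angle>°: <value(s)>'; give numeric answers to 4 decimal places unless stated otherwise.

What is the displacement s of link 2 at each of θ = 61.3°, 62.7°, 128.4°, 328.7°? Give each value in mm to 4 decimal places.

seg 1 [0°–48.4°] cycloidal, h=30: full span → s += 30 → s = 30.0000
seg 2 [48.4°–83.2°] simple-harmonic, h=21: θ=61.3° here. β=12.9, B=34.8. 21/2·(1 − cos(π·0.3707)) = 6.3508 → s = 36.3508
seg 2 [48.4°–83.2°] simple-harmonic, h=21: θ=62.7° here. β=14.3, B=34.8. 21/2·(1 − cos(π·0.4109)) = 7.5997 → s = 37.5997
seg 2 [48.4°–83.2°] simple-harmonic, h=21: full span → s += 21 → s = 51.0000
seg 3 [83.2°–147.2°] simple-harmonic, h=22: θ=128.4° here. β=45.2, B=64. 22/2·(1 − cos(π·0.7063)) = 17.6391 → s = 68.6391
seg 3 [83.2°–147.2°] simple-harmonic, h=22: full span → s += 22 → s = 73.0000
seg 4 [147.2°–186.2°] dwell: s stays 73.0000
seg 5 [186.2°–243.4°] simple-harmonic, h=8: full span → s += 8 → s = 81.0000
seg 6 [243.4°–360°] cycloidal, h=-81: θ=328.7° here. β=85.3, B=116.6. -81·(0.7316 − sin(2π·0.7316)/(2π)) = -72.0616 → s = 8.9384

θ=61.3°: 36.3508
θ=62.7°: 37.5997
θ=128.4°: 68.6391
θ=328.7°: 8.9384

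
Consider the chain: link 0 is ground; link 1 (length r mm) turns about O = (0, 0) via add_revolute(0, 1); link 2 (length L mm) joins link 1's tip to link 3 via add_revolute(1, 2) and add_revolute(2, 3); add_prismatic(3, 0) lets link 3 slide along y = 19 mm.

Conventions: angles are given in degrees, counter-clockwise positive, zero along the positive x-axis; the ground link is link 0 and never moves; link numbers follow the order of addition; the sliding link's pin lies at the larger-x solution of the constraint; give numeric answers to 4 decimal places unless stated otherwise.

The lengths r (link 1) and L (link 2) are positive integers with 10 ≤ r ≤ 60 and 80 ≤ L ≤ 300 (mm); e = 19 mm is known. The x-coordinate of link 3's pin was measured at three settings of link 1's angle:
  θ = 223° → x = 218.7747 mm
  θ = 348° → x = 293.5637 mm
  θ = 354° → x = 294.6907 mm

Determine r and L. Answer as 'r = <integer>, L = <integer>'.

constraint per measurement: (x − r cos θ)² + (r sin θ − e)² = L²
subtracting the θ₁ and θ₂ equations cancels the r² and L² terms:
r = (x₁² − x₂²) / (2[(x₁cos θ₁ + e sin θ₁) − (x₂cos θ₂ + e sin θ₂)]) = 42.0000 → r = 42
L² = (x₁ − r cos θ₁)² + (r sin θ₁ − e)² = 64515.9804 → L = 254.0000 → L = 254
check at θ₃=354°: x = 294.6907 (printed 294.6907) ✓

r = 42, L = 254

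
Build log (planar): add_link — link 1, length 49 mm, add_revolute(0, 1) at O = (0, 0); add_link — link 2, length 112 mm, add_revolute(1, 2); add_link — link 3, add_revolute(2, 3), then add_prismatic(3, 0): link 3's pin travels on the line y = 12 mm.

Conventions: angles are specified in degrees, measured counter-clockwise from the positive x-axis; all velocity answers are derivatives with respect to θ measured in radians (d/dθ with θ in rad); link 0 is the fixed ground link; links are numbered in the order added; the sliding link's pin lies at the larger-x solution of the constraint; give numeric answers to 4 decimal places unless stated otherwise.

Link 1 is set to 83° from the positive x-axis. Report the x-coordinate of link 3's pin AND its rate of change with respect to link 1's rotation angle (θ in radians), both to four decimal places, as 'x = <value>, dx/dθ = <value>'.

geometry: r = 49 mm, L = 112 mm, e = 12 mm
crank pin P = (r cos θ, r sin θ) = (5.971598, 48.634761)
h = r sin θ − e = 48.634761 − 12 = 36.634761
x = r cos θ + √(L² − h²) = 5.971598 + 105.839002 = 111.810599
dx/dθ = −r sin θ − h·r cos θ/√(L² − h²) (θ in radians; h = 36.634761) = -50.701751

x = 111.8106, dx/dθ = -50.7018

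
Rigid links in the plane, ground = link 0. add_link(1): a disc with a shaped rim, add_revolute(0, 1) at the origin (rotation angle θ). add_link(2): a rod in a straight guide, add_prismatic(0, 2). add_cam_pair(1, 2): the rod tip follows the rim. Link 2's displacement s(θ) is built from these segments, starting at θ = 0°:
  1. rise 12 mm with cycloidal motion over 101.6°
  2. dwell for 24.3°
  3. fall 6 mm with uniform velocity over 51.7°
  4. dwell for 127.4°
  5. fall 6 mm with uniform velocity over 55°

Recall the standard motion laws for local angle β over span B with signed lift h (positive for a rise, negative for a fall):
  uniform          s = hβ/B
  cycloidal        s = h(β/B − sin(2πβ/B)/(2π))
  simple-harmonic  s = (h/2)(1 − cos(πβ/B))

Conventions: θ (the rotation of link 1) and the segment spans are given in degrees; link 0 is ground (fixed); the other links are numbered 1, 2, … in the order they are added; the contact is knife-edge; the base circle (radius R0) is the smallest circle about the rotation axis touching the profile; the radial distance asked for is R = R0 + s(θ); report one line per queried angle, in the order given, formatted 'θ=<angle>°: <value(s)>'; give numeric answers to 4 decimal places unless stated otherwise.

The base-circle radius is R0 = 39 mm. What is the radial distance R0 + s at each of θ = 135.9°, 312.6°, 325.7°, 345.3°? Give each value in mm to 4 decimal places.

segment 1 (0° to 101.6°, cycloidal, h = 12) is passed completely: s = 0.0000 + (12) = 12.0000
segment 2 (101.6° to 125.9°, dwell): s unchanged at 12.0000
θ = 135.9° falls in segment 3 (125.9° to 177.6°, uniform, h = -6): β = 135.9 − 125.9 = 10°, B = 51.7°; Δs = -6·10/51.7 = -1.1605; s = 12.0000 − 1.1605 = 10.8395
segment 3 (125.9° to 177.6°, uniform, h = -6) is passed completely: s = 12.0000 + (-6) = 6.0000
segment 4 (177.6° to 305°, dwell): s unchanged at 6.0000
θ = 312.6° falls in segment 5 (305° to 360°, uniform, h = -6): β = 312.6 − 305 = 7.6°, B = 55°; Δs = -6·7.6/55 = -0.8291; s = 6.0000 − 0.8291 = 5.1709
θ = 325.7° falls in segment 5 (305° to 360°, uniform, h = -6): β = 325.7 − 305 = 20.7°, B = 55°; Δs = -6·20.7/55 = -2.2582; s = 6.0000 − 2.2582 = 3.7418
θ = 345.3° falls in segment 5 (305° to 360°, uniform, h = -6): β = 345.3 − 305 = 40.3°, B = 55°; Δs = -6·40.3/55 = -4.3964; s = 6.0000 − 4.3964 = 1.6036
θ=135.9°: R = R0 + s = 39 + 10.8395 = 49.8395
θ=312.6°: R = R0 + s = 39 + 5.1709 = 44.1709
θ=325.7°: R = R0 + s = 39 + 3.7418 = 42.7418
θ=345.3°: R = R0 + s = 39 + 1.6036 = 40.6036

θ=135.9°: 49.8395
θ=312.6°: 44.1709
θ=325.7°: 42.7418
θ=345.3°: 40.6036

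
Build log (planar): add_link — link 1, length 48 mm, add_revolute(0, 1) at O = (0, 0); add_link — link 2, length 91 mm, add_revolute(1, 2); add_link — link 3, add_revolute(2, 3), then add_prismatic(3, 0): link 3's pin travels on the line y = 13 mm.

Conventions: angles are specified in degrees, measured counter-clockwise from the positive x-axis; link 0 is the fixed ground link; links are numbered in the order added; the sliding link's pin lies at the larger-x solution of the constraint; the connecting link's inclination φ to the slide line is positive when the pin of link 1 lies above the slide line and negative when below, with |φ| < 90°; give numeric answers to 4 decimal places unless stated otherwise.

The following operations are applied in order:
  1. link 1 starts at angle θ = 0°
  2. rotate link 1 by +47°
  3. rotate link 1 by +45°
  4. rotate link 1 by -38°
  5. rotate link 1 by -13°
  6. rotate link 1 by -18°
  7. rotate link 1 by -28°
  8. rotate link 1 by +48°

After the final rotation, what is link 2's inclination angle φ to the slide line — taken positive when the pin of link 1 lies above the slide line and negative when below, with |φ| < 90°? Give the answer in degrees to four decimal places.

geometry: r = 48 mm, L = 91 mm, e = 13 mm; θ starts at 0°
rotate link 1 by +47°: θ ← 0° +47° = 47°
rotate link 1 by +45°: θ ← 47° +45° = 92°
rotate link 1 by -38°: θ ← 92° -38° = 54°
rotate link 1 by -13°: θ ← 54° -13° = 41°
rotate link 1 by -18°: θ ← 41° -18° = 23°
rotate link 1 by -28°: θ ← 23° -28° = -5°
rotate link 1 by +48°: θ ← -5° +48° = 43°
h = r sin θ − e = 32.735921 − 13 = 19.735921
sin φ = h / L = 19.735921 / 91 = 0.21687826
φ = arcsin(0.21687826) = 12.525744°

12.5257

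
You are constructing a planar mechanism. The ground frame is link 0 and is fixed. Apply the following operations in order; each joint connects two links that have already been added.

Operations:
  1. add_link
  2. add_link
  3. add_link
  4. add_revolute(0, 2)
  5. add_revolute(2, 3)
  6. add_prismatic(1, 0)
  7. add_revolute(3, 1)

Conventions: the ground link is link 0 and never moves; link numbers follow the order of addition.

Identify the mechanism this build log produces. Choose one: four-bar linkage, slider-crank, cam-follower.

links: 4 (incl. ground); joints: 3 revolute, 1 prismatic, 0 higher (cam) pair, forming one closed loop
4 links, 3 revolutes + 1 prismatic in one loop → slider-crank

slider-crank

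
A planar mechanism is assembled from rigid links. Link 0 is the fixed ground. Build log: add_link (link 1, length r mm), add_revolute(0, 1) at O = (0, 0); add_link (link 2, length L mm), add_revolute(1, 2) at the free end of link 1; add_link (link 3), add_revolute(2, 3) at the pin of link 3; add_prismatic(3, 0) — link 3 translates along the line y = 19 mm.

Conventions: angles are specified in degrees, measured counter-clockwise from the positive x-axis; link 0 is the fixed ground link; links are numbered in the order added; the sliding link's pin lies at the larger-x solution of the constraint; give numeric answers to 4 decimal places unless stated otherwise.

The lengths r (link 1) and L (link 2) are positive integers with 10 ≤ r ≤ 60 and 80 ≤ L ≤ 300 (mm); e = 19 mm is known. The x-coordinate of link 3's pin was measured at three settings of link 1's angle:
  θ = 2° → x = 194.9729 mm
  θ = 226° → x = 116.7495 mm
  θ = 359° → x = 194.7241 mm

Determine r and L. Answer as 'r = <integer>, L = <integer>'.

constraint per measurement: (x − r cos θ)² + (r sin θ − e)² = L²
subtracting the θ₁ and θ₂ equations cancels the r² and L² terms:
r = (x₁² − x₂²) / (2[(x₁cos θ₁ + e sin θ₁) − (x₂cos θ₂ + e sin θ₂)]) = 42.0000 → r = 42
L² = (x₁ − r cos θ₁)² + (r sin θ₁ − e)² = 23715.9854 → L = 154.0000 → L = 154
check at θ₃=359°: x = 194.7241 (printed 194.7241) ✓

r = 42, L = 154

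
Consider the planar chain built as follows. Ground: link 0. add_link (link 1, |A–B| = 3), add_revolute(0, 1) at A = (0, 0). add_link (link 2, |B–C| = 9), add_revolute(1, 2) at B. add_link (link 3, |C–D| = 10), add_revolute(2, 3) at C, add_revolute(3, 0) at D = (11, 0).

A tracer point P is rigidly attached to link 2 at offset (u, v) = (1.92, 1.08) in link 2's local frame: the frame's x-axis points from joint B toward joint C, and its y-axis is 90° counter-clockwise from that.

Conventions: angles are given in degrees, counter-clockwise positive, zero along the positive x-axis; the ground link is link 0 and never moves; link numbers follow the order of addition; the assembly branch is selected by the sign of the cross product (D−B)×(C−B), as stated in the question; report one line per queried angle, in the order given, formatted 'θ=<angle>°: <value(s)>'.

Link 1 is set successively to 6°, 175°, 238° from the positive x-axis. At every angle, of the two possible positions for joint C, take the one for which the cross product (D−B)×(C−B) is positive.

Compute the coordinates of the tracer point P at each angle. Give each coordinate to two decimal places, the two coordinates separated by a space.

A=(0,0), D=(11.00,0)
θ=6°: B = A + 3.00·(cos6°, sin6°) = (2.9836, 0.3136)
θ=6°: |BD| = 8.0226
θ=6°: circle(B,9.00) ∩ circle(D,10.00): a=2.8271, h=8.5444
θ=6°:   candidates: C₊=(6.1425,8.7410) cross=68.548; C₋=(5.4745,-8.3348) cross=-68.548
θ=6°:   branch + wants cross > 0 → take C=(6.1425,8.7410) (cross=68.548)
θ=6°: ex = (C−B)/|BC| = (0.3510,0.9364); ey = (-0.9364,0.3510)
θ=6°: P = B + 1.92·ex + 1.08·ey = (2.6462,2.4905)
θ=175°: B = A + 3.00·(cos175°, sin175°) = (-2.9886, 0.2615)
θ=175°: |BD| = 13.9910
θ=175°: circle(B,9.00) ∩ circle(D,10.00): a=6.3165, h=6.4111
θ=175°:   candidates: C₊=(3.4466,6.5534) cross=89.697; C₋=(3.2070,-6.2665) cross=-89.697
θ=175°:   branch + wants cross > 0 → take C=(3.4466,6.5534) (cross=89.697)
θ=175°: ex = (C−B)/|BC| = (0.7150,0.6991); ey = (-0.6991,0.7150)
θ=175°: P = B + 1.92·ex + 1.08·ey = (-2.3708,2.3760)
θ=238°: B = A + 3.00·(cos238°, sin238°) = (-1.5898, -2.5441)
θ=238°: |BD| = 12.8442
θ=238°: circle(B,9.00) ∩ circle(D,10.00): a=5.6825, h=6.9792
θ=238°:   candidates: C₊=(2.5977,5.4223) cross=89.643; C₋=(5.3626,-8.2595) cross=-89.643
θ=238°:   branch + wants cross > 0 → take C=(2.5977,5.4223) (cross=89.643)
θ=238°: ex = (C−B)/|BC| = (0.4653,0.8852); ey = (-0.8852,0.4653)
θ=238°: P = B + 1.92·ex + 1.08·ey = (-1.6524,-0.3421)

θ=6°: 2.65 2.49
θ=175°: -2.37 2.38
θ=238°: -1.65 -0.34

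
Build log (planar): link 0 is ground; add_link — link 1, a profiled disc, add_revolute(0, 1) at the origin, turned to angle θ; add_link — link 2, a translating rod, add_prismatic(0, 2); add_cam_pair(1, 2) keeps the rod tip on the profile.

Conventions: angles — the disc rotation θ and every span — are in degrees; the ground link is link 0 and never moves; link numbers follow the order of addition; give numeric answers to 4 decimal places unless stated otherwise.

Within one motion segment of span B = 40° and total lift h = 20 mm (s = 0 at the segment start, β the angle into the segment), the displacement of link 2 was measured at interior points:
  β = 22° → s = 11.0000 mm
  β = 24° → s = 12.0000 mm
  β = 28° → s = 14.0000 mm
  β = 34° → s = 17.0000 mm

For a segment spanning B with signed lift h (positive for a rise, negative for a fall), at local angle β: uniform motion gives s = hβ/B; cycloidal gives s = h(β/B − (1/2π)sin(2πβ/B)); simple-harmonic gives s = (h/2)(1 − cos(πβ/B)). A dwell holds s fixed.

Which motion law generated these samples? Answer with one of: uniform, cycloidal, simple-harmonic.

candidates at β/B = r: uniform s = h·r (linear in β); cycloidal s = h·(r − sin(2πr)/(2π)); simple-harmonic s = (h/2)(1 − cos(πr))
β=22°: printed 11.0000 | uniform 11.0000, cycloidal 11.9836, simple-harmonic 11.5643
β=24°: printed 12.0000 | uniform 12.0000, cycloidal 13.8710, simple-harmonic 13.0902
β=28°: printed 14.0000 | uniform 14.0000, cycloidal 17.0273, simple-harmonic 15.8779
β=34°: printed 17.0000 | uniform 17.0000, cycloidal 19.5752, simple-harmonic 18.9101
only one law matches every sample → uniform

uniform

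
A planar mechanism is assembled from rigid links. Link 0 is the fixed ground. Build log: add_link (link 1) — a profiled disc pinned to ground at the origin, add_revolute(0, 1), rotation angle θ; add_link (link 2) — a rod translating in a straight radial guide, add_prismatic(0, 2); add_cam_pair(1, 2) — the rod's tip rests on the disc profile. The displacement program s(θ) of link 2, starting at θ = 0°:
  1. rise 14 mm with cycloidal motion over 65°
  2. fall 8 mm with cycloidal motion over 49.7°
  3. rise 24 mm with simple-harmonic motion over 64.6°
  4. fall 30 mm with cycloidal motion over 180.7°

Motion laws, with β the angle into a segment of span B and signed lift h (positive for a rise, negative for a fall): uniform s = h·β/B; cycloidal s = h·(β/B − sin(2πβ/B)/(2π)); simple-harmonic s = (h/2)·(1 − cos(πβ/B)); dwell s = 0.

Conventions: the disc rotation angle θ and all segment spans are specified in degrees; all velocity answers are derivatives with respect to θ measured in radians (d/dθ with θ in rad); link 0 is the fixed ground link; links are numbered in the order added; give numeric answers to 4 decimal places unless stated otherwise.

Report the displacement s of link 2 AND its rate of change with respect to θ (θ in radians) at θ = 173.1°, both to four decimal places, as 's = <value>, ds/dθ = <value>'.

seg 1 [0°–65°] cycloidal, h=14: full span → s += 14 → s = 14.0000
seg 2 [65°–114.7°] cycloidal, h=-8: full span → s += -8 → s = 6.0000
seg 3 [114.7°–179.3°] simple-harmonic, h=24: θ=173.1° here. β=58.4, B=64.6. 24/2·(1 − cos(π·0.9040)) = 23.4587 → s = 29.4587
velocity in seg [114.7°–179.3°] (simple-harmonic), θ in radians: β = 58.4° = 1.0193 rad, B = 64.6° = 1.1275 rad; ds/dθ = (πh/(2B)) sin(πβ/B) = (π·24/(2·1.1275)) sin(π·0.9040) = 9.929556 mm/rad

s = 29.4587, ds/dθ = 9.9296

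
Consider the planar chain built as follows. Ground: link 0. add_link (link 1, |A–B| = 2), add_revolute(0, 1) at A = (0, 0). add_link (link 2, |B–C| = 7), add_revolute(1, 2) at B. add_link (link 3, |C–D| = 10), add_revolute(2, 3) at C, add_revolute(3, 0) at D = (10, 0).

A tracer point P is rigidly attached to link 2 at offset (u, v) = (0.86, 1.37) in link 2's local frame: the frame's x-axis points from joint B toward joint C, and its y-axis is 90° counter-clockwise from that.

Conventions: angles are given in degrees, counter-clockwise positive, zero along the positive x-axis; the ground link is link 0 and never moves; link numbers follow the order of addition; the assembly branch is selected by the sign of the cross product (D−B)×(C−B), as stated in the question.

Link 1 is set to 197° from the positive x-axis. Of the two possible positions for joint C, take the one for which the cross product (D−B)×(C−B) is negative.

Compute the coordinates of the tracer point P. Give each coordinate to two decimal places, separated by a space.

A=(0,0), D=(10.00,0)
B = A + 2.00·(cos197°, sin197°) = (-1.9126, -0.5847)
|BD| = 11.9270
circle(B,7.00) ∩ circle(D,10.00): a=3.8255, h=5.8622
  candidates: C₊=(1.6208,5.4580) cross=69.919; C₋=(2.1957,-6.2524) cross=-69.919
  branch - wants cross < 0 → take C=(2.1957,-6.2524) (cross=-69.919)
ex = (C−B)/|BC| = (0.5869,-0.8097); ey = (0.8097,0.5869)
P = B + 0.86·ex + 1.37·ey = (-0.2986,-0.4770)

-0.30 -0.48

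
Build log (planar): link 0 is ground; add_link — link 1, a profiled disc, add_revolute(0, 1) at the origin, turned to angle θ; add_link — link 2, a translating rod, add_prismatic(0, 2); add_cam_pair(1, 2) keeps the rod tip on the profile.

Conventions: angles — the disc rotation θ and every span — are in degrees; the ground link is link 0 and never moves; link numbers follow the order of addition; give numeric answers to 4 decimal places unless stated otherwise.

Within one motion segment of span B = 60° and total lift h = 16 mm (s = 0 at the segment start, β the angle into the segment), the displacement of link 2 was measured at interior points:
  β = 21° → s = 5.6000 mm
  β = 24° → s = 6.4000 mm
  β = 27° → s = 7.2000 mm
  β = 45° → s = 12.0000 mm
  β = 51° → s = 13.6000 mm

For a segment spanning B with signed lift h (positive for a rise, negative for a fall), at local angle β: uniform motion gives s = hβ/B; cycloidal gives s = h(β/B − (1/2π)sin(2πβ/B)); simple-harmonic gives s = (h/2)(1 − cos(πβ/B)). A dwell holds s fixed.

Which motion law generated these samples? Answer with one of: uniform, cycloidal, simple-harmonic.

candidates at β/B = r: uniform s = h·r (linear in β); cycloidal s = h·(r − sin(2πr)/(2π)); simple-harmonic s = (h/2)(1 − cos(πr))
β=21°: printed 5.6000 | uniform 5.6000, cycloidal 3.5399, simple-harmonic 4.3681
β=24°: printed 6.4000 | uniform 6.4000, cycloidal 4.9032, simple-harmonic 5.5279
β=27°: printed 7.2000 | uniform 7.2000, cycloidal 6.4131, simple-harmonic 6.7485
β=45°: printed 12.0000 | uniform 12.0000, cycloidal 14.5465, simple-harmonic 13.6569
β=51°: printed 13.6000 | uniform 13.6000, cycloidal 15.6601, simple-harmonic 15.1281
only one law matches every sample → uniform

uniform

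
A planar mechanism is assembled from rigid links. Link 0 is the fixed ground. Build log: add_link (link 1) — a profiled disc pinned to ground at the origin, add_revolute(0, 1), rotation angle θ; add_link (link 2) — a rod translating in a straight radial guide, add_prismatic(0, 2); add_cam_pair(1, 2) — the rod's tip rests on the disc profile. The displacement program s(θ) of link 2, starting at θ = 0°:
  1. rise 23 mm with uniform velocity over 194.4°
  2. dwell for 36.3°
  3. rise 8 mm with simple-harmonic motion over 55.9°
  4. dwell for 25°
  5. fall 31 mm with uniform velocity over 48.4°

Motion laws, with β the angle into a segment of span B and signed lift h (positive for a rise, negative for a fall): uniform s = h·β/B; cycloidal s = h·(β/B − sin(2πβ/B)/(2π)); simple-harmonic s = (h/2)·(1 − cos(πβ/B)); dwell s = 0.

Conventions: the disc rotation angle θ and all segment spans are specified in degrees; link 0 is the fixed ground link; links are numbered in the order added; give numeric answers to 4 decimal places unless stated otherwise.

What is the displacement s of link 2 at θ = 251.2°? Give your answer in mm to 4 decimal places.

seg 1 [0°–194.4°] uniform, h=23: full span → s += 23 → s = 23.0000
seg 2 [194.4°–230.7°] dwell: s stays 23.0000
seg 3 [230.7°–286.6°] simple-harmonic, h=8: θ=251.2° here. β=20.5, B=55.9. 8/2·(1 − cos(π·0.3667)) = 2.3737 → s = 25.3737

25.3737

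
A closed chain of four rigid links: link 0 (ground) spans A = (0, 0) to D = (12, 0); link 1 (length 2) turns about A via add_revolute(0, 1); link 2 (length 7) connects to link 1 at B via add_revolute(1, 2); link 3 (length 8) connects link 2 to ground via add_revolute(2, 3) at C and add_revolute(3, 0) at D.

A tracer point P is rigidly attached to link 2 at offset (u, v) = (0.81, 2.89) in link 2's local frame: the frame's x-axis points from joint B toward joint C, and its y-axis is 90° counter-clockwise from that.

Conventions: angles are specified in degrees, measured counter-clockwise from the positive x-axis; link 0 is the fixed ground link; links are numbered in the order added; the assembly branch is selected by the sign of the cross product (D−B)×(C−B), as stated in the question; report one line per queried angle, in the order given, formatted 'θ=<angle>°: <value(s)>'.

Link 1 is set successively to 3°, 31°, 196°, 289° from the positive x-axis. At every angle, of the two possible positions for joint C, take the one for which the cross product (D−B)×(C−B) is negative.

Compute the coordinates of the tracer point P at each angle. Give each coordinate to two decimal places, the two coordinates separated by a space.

A=(0,0), D=(12.00,0)
θ=3°: B = A + 2.00·(cos3°, sin3°) = (1.9973, 0.1047)
θ=3°: |BD| = 10.0033
θ=3°: circle(B,7.00) ∩ circle(D,8.00): a=4.2519, h=5.5607
θ=3°:   candidates: C₊=(6.3071,5.6206) cross=55.625; C₋=(6.1907,-5.5002) cross=-55.625
θ=3°:   branch - wants cross < 0 → take C=(6.1907,-5.5002) (cross=-55.625)
θ=3°: ex = (C−B)/|BC| = (0.5991,-0.8007); ey = (0.8007,0.5991)
θ=3°: P = B + 0.81·ex + 2.89·ey = (4.7965,1.1874)
θ=31°: B = A + 2.00·(cos31°, sin31°) = (1.7143, 1.0301)
θ=31°: |BD| = 10.3371
θ=31°: circle(B,7.00) ∩ circle(D,8.00): a=4.4430, h=5.4092
θ=31°:   candidates: C₊=(6.6743,5.9696) cross=55.916; C₋=(5.5962,-4.7950) cross=-55.916
θ=31°:   branch - wants cross < 0 → take C=(5.5962,-4.7950) (cross=-55.916)
θ=31°: ex = (C−B)/|BC| = (0.5546,-0.8321); ey = (0.8321,0.5546)
θ=31°: P = B + 0.81·ex + 2.89·ey = (4.5684,1.9587)
θ=196°: B = A + 2.00·(cos196°, sin196°) = (-1.9225, -0.5513)
θ=196°: |BD| = 13.9334
θ=196°: circle(B,7.00) ∩ circle(D,8.00): a=6.4284, h=2.7704
θ=196°:   candidates: C₊=(4.3913,2.4713) cross=38.601; C₋=(4.6105,-3.0652) cross=-38.601
θ=196°:   branch - wants cross < 0 → take C=(4.6105,-3.0652) (cross=-38.601)
θ=196°: ex = (C−B)/|BC| = (0.9333,-0.3591); ey = (0.3591,0.9333)
θ=196°: P = B + 0.81·ex + 2.89·ey = (-0.1287,1.8550)
θ=289°: B = A + 2.00·(cos289°, sin289°) = (0.6511, -1.8910)
θ=289°: |BD| = 11.5053
θ=289°: circle(B,7.00) ∩ circle(D,8.00): a=5.1008, h=4.7939
θ=289°:   candidates: C₊=(4.8946,3.6761) cross=55.156; C₋=(6.4705,-5.7814) cross=-55.156
θ=289°:   branch - wants cross < 0 → take C=(6.4705,-5.7814) (cross=-55.156)
θ=289°: ex = (C−B)/|BC| = (0.8313,-0.5558); ey = (0.5558,0.8313)
θ=289°: P = B + 0.81·ex + 2.89·ey = (2.9307,0.0614)

θ=3°: 4.80 1.19
θ=31°: 4.57 1.96
θ=196°: -0.13 1.86
θ=289°: 2.93 0.06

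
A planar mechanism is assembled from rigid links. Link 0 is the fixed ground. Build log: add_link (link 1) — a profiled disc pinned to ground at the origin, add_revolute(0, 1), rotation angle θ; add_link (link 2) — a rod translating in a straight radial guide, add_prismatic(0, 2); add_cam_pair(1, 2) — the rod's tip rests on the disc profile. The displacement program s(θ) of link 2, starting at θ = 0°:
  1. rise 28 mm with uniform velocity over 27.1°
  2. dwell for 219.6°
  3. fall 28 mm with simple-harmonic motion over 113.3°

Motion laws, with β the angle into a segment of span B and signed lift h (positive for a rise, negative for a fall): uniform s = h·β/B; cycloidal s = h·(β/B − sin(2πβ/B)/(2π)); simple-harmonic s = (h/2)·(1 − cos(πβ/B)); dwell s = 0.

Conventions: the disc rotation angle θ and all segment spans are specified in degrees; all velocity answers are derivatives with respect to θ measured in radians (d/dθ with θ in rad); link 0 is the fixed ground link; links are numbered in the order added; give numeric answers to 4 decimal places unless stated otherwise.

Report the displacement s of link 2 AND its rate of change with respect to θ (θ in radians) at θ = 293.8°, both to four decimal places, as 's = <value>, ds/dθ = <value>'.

seg 1 [0°–27.1°] uniform, h=28: full span → s += 28 → s = 28.0000
seg 2 [27.1°–246.7°] dwell: s stays 28.0000
seg 3 [246.7°–360°] simple-harmonic, h=-28: θ=293.8° here. β=47.1, B=113.3. -28/2·(1 − cos(π·0.4157)) = -10.3359 → s = 17.6641
velocity in seg [246.7°–360°] (simple-harmonic), θ in radians: β = 47.1° = 0.8221 rad, B = 113.3° = 1.9775 rad; ds/dθ = (πh/(2B)) sin(πβ/B) = (π·(-28)/(2·1.9775)) sin(π·0.4157) = -21.466575 mm/rad

s = 17.6641, ds/dθ = -21.4666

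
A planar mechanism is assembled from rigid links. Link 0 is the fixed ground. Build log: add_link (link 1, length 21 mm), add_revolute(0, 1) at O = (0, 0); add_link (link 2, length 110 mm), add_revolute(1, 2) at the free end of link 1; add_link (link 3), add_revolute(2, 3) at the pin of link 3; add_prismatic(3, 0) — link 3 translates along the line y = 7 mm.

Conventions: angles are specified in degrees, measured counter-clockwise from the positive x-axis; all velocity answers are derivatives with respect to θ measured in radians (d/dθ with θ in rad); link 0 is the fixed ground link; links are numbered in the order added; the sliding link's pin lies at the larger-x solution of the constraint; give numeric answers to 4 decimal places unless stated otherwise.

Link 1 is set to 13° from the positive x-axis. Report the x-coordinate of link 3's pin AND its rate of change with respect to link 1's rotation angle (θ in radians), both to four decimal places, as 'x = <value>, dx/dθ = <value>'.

geometry: r = 21 mm, L = 110 mm, e = 7 mm
crank pin P = (r cos θ, r sin θ) = (20.461771, 4.723972)
h = r sin θ − e = 4.723972 − 7 = -2.276028
x = r cos θ + √(L² − h²) = 20.461771 + 109.976451 = 130.438222
dx/dθ = −r sin θ − h·r cos θ/√(L² − h²) (θ in radians; h = -2.276028) = -4.300504

x = 130.4382, dx/dθ = -4.3005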